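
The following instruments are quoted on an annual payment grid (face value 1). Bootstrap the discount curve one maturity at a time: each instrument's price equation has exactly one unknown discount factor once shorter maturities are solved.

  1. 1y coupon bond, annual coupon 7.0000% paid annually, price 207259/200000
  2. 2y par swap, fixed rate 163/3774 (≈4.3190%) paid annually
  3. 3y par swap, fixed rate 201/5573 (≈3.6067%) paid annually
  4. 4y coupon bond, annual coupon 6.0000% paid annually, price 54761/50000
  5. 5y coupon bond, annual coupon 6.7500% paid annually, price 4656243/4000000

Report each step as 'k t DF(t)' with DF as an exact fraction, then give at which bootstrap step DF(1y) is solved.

step 1 [1y] bond c/1=7/100: DF=(207259/200000 − 7/100·(0))/(1+7/100) = 1937/2000 ≈ 0.968500
step 2 [2y] swap r/1=163/3774: DF=(1 − 163/3774·(0.968500))/(1+163/3774) = 1837/2000 ≈ 0.918500
step 3 [3y] swap r/1=201/5573: DF=(1 − 201/5573·(0.968500+0.918500))/(1+201/5573) = 1799/2000 ≈ 0.899500
step 4 [4y] bond c/1=3/50: DF=(54761/50000 − 3/50·(0.968500+0.918500+0.899500))/(1+3/50) = 1751/2000 ≈ 0.875500
step 5 [5y] bond c/1=27/400: DF=(4656243/4000000 − 27/400·(0.968500+0.918500+0.899500+0.875500))/(1+27/400) = 8589/10000 ≈ 0.858900

1 1 1937/2000
2 2 1837/2000
3 3 1799/2000
4 4 1751/2000
5 5 8589/10000
DF(1y) is solved at step 1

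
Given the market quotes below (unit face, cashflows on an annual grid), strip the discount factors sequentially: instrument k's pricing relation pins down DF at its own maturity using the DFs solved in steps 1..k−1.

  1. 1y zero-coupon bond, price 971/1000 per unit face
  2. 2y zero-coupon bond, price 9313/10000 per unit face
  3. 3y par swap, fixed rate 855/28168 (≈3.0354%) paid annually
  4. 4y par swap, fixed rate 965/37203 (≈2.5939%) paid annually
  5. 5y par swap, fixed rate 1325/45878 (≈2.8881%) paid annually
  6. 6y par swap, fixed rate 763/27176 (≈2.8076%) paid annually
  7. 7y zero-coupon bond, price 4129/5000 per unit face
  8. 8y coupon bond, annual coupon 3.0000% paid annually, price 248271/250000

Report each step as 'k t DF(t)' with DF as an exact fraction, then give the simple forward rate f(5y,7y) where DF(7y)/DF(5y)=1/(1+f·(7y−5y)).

step 1 [1y] zero: DF = P = 971/1000 ≈ 0.971000
step 2 [2y] zero: DF = P = 9313/10000 ≈ 0.931300
step 3 [3y] swap r/1=855/28168: DF=(1 − 855/28168·(0.971000+0.931300))/(1+855/28168) = 1829/2000 ≈ 0.914500
step 4 [4y] swap r/1=965/37203: DF=(1 − 965/37203·(0.971000+0.931300+0.914500))/(1+965/37203) = 1807/2000 ≈ 0.903500
step 5 [5y] swap r/1=1325/45878: DF=(1 − 1325/45878·(0.971000+0.931300+0.914500+0.903500))/(1+1325/45878) = 347/400 ≈ 0.867500
step 6 [6y] swap r/1=763/27176: DF=(1 − 763/27176·(0.971000+0.931300+0.914500+0.903500+0.867500))/(1+763/27176) = 4237/5000 ≈ 0.847400
step 7 [7y] zero: DF = P = 4129/5000 ≈ 0.825800
step 8 [8y] bond c/1=3/100: DF=(248271/250000 − 3/100·(0.971000+0.931300+0.914500+0.903500+0.867500+0.847400+0.825800))/(1+3/100) = 3909/5000 ≈ 0.781800

1 1 971/1000
2 2 9313/10000
3 3 1829/2000
4 4 1807/2000
5 5 347/400
6 6 4237/5000
7 7 4129/5000
8 8 3909/5000
f(5y,7y) = ((347/400)/(4129/5000) − 1)/(2) = 417/16516 ≈ 2.5248%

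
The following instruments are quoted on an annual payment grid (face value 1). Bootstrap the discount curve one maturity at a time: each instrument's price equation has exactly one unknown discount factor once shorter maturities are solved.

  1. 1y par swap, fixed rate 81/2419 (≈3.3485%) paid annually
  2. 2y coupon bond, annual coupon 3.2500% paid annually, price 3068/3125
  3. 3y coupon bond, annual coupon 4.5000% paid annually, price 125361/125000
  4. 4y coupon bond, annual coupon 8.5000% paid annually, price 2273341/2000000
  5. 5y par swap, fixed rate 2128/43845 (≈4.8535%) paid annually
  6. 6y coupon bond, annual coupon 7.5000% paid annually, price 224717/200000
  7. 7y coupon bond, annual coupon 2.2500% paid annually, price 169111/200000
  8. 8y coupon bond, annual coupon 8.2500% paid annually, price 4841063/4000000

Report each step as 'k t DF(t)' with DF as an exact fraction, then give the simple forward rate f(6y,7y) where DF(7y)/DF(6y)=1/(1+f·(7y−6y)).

1 1 2419/2500
2 2 2301/2500
3 3 549/625
4 4 8309/10000
5 5 492/625
6 6 7393/10000
7 7 3571/5000
8 8 6731/10000
f(6y,7y) = ((7393/10000)/(3571/5000) − 1)/(1) = 251/7142 ≈ 3.5144%

step 1 [1y] swap r/1=81/2419: DF=(1 − 81/2419·(0))/(1+81/2419) = 2419/2500 ≈ 0.967600
step 2 [2y] bond c/1=13/400: DF=(3068/3125 − 13/400·(0.967600))/(1+13/400) = 2301/2500 ≈ 0.920400
step 3 [3y] bond c/1=9/200: DF=(125361/125000 − 9/200·(0.967600+0.920400))/(1+9/200) = 549/625 ≈ 0.878400
step 4 [4y] bond c/1=17/200: DF=(2273341/2000000 − 17/200·(0.967600+0.920400+0.878400))/(1+17/200) = 8309/10000 ≈ 0.830900
step 5 [5y] swap r/1=2128/43845: DF=(1 − 2128/43845·(0.967600+0.920400+0.878400+0.830900))/(1+2128/43845) = 492/625 ≈ 0.787200
step 6 [6y] bond c/1=3/40: DF=(224717/200000 − 3/40·(0.967600+0.920400+0.878400+0.830900+0.787200))/(1+3/40) = 7393/10000 ≈ 0.739300
step 7 [7y] bond c/1=9/400: DF=(169111/200000 − 9/400·(0.967600+0.920400+0.878400+0.830900+0.787200+0.739300))/(1+9/400) = 3571/5000 ≈ 0.714200
step 8 [8y] bond c/1=33/400: DF=(4841063/4000000 − 33/400·(0.967600+0.920400+0.878400+0.830900+0.787200+0.739300+0.714200))/(1+33/400) = 6731/10000 ≈ 0.673100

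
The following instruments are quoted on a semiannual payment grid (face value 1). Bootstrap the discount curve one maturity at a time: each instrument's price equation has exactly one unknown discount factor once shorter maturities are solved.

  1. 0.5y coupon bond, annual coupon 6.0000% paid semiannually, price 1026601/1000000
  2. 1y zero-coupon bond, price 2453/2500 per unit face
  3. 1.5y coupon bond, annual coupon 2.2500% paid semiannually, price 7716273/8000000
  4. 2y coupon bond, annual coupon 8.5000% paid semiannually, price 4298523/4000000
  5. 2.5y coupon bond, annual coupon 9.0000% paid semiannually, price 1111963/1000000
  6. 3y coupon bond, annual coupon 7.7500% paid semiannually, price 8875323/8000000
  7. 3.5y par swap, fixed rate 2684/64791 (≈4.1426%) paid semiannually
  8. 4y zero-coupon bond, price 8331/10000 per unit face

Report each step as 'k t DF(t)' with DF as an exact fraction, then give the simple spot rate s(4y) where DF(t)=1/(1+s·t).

step 1 [0.5y] bond c/2=3/100: DF=(1026601/1000000 − 3/100·(0))/(1+3/100) = 9967/10000 ≈ 0.996700
step 2 [1y] zero: DF = P = 2453/2500 ≈ 0.981200
step 3 [1.5y] bond c/2=9/800: DF=(7716273/8000000 − 9/800·(0.996700+0.981200))/(1+9/800) = 4659/5000 ≈ 0.931800
step 4 [2y] bond c/2=17/400: DF=(4298523/4000000 − 17/400·(0.996700+0.981200+0.931800))/(1+17/400) = 4561/5000 ≈ 0.912200
step 5 [2.5y] bond c/2=9/200: DF=(1111963/1000000 − 9/200·(0.996700+0.981200+0.931800+0.912200))/(1+9/200) = 1799/2000 ≈ 0.899500
step 6 [3y] bond c/2=31/800: DF=(8875323/8000000 − 31/800·(0.996700+0.981200+0.931800+0.912200+0.899500))/(1+31/800) = 8919/10000 ≈ 0.891900
step 7 [3.5y] swap r/2=1342/64791: DF=(1 − 1342/64791·(0.996700+0.981200+0.931800+0.912200+0.899500+0.891900))/(1+1342/64791) = 4329/5000 ≈ 0.865800
step 8 [4y] zero: DF = P = 8331/10000 ≈ 0.833100

1 1/2 9967/10000
2 1 2453/2500
3 3/2 4659/5000
4 2 4561/5000
5 5/2 1799/2000
6 3 8919/10000
7 7/2 4329/5000
8 4 8331/10000
s(4y) = (1/(8331/10000) − 1)/(4) = 1669/33324 ≈ 5.0084%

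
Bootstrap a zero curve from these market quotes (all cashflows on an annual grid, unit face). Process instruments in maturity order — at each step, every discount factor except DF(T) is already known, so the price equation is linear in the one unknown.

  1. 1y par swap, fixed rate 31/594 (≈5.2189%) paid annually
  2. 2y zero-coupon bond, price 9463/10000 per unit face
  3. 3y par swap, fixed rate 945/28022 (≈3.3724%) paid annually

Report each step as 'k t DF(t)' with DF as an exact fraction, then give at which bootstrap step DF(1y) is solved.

1 1 594/625
2 2 9463/10000
3 3 1811/2000
DF(1y) is solved at step 1

step 1 [1y] swap r/1=31/594: DF=(1 − 31/594·(0))/(1+31/594) = 594/625 ≈ 0.950400
step 2 [2y] zero: DF = P = 9463/10000 ≈ 0.946300
step 3 [3y] swap r/1=945/28022: DF=(1 − 945/28022·(0.950400+0.946300))/(1+945/28022) = 1811/2000 ≈ 0.905500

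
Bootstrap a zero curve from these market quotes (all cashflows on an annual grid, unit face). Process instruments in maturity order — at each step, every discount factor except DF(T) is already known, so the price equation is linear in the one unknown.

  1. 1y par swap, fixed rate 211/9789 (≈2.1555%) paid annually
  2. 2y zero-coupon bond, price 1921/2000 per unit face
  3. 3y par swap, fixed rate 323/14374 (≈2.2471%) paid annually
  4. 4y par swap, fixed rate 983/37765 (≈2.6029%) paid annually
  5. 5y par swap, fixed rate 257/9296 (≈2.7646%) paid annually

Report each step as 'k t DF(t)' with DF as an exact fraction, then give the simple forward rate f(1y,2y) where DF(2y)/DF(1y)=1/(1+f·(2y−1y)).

1 1 9789/10000
2 2 1921/2000
3 3 4677/5000
4 4 9017/10000
5 5 1743/2000
f(1y,2y) = ((9789/10000)/(1921/2000) − 1)/(1) = 184/9605 ≈ 1.9157%

step 1 [1y] swap r/1=211/9789: DF=(1 − 211/9789·(0))/(1+211/9789) = 9789/10000 ≈ 0.978900
step 2 [2y] zero: DF = P = 1921/2000 ≈ 0.960500
step 3 [3y] swap r/1=323/14374: DF=(1 − 323/14374·(0.978900+0.960500))/(1+323/14374) = 4677/5000 ≈ 0.935400
step 4 [4y] swap r/1=983/37765: DF=(1 − 983/37765·(0.978900+0.960500+0.935400))/(1+983/37765) = 9017/10000 ≈ 0.901700
step 5 [5y] swap r/1=257/9296: DF=(1 − 257/9296·(0.978900+0.960500+0.935400+0.901700))/(1+257/9296) = 1743/2000 ≈ 0.871500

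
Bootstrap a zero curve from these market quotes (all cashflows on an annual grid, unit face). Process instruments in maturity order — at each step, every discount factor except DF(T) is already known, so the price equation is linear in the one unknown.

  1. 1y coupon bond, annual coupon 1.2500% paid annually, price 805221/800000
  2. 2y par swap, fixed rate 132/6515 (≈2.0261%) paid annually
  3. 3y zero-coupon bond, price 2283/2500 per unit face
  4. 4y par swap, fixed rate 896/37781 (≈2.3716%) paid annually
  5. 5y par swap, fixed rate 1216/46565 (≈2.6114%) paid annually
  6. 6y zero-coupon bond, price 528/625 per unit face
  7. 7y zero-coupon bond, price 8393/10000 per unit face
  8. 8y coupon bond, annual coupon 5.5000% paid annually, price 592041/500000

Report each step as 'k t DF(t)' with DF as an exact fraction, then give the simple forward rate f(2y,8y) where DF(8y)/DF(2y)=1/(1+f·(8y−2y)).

step 1 [1y] bond c/1=1/80: DF=(805221/800000 − 1/80·(0))/(1+1/80) = 9941/10000 ≈ 0.994100
step 2 [2y] swap r/1=132/6515: DF=(1 − 132/6515·(0.994100))/(1+132/6515) = 2401/2500 ≈ 0.960400
step 3 [3y] zero: DF = P = 2283/2500 ≈ 0.913200
step 4 [4y] swap r/1=896/37781: DF=(1 − 896/37781·(0.994100+0.960400+0.913200))/(1+896/37781) = 569/625 ≈ 0.910400
step 5 [5y] swap r/1=1216/46565: DF=(1 − 1216/46565·(0.994100+0.960400+0.913200+0.910400))/(1+1216/46565) = 549/625 ≈ 0.878400
step 6 [6y] zero: DF = P = 528/625 ≈ 0.844800
step 7 [7y] zero: DF = P = 8393/10000 ≈ 0.839300
step 8 [8y] bond c/1=11/200: DF=(592041/500000 − 11/200·(0.994100+0.960400+0.913200+0.910400+0.878400+0.844800+0.839300))/(1+11/200) = 3959/5000 ≈ 0.791800

1 1 9941/10000
2 2 2401/2500
3 3 2283/2500
4 4 569/625
5 5 549/625
6 6 528/625
7 7 8393/10000
8 8 3959/5000
f(2y,8y) = ((2401/2500)/(3959/5000) − 1)/(6) = 281/7918 ≈ 3.5489%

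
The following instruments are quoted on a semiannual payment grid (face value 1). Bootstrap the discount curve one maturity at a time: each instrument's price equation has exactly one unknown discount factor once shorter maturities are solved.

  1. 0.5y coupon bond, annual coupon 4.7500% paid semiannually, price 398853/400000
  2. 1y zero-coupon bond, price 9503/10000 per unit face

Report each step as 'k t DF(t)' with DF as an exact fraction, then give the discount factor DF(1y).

step 1 [0.5y] bond c/2=19/800: DF=(398853/400000 − 19/800·(0))/(1+19/800) = 487/500 ≈ 0.974000
step 2 [1y] zero: DF = P = 9503/10000 ≈ 0.950300

1 1/2 487/500
2 1 9503/10000
DF(1y) = 9503/10000 ≈ 0.950300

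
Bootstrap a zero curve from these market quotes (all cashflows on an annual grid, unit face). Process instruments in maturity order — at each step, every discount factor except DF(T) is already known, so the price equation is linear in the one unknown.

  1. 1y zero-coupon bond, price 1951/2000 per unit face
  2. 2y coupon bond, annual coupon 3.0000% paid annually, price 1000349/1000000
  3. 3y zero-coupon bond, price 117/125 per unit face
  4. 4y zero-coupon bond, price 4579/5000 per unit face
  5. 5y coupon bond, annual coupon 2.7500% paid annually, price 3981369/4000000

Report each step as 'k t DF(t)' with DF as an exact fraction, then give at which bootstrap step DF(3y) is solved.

step 1 [1y] zero: DF = P = 1951/2000 ≈ 0.975500
step 2 [2y] bond c/1=3/100: DF=(1000349/1000000 − 3/100·(0.975500))/(1+3/100) = 2357/2500 ≈ 0.942800
step 3 [3y] zero: DF = P = 117/125 ≈ 0.936000
step 4 [4y] zero: DF = P = 4579/5000 ≈ 0.915800
step 5 [5y] bond c/1=11/400: DF=(3981369/4000000 − 11/400·(0.975500+0.942800+0.936000+0.915800))/(1+11/400) = 4339/5000 ≈ 0.867800

1 1 1951/2000
2 2 2357/2500
3 3 117/125
4 4 4579/5000
5 5 4339/5000
DF(3y) is solved at step 3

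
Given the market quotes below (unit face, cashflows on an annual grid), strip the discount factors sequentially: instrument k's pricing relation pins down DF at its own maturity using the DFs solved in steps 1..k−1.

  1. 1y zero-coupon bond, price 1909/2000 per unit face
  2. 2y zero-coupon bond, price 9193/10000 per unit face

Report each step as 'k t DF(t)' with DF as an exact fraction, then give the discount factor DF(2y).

1 1 1909/2000
2 2 9193/10000
DF(2y) = 9193/10000 ≈ 0.919300

step 1 [1y] zero: DF = P = 1909/2000 ≈ 0.954500
step 2 [2y] zero: DF = P = 9193/10000 ≈ 0.919300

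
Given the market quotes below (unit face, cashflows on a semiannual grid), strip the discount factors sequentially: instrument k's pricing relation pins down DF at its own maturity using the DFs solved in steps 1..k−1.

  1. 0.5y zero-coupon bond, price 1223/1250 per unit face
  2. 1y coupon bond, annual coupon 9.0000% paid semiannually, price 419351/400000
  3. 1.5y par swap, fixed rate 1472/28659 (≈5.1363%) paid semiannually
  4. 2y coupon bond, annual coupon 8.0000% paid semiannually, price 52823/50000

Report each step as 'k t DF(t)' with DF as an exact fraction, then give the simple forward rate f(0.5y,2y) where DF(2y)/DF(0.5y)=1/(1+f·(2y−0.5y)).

1 1/2 1223/1250
2 1 9611/10000
3 3/2 579/625
4 2 566/625
f(0.5y,2y) = ((1223/1250)/(566/625) − 1)/(3/2) = 91/1698 ≈ 5.3592%

step 1 [0.5y] zero: DF = P = 1223/1250 ≈ 0.978400
step 2 [1y] bond c/2=9/200: DF=(419351/400000 − 9/200·(0.978400))/(1+9/200) = 9611/10000 ≈ 0.961100
step 3 [1.5y] swap r/2=736/28659: DF=(1 − 736/28659·(0.978400+0.961100))/(1+736/28659) = 579/625 ≈ 0.926400
step 4 [2y] bond c/2=1/25: DF=(52823/50000 − 1/25·(0.978400+0.961100+0.926400))/(1+1/25) = 566/625 ≈ 0.905600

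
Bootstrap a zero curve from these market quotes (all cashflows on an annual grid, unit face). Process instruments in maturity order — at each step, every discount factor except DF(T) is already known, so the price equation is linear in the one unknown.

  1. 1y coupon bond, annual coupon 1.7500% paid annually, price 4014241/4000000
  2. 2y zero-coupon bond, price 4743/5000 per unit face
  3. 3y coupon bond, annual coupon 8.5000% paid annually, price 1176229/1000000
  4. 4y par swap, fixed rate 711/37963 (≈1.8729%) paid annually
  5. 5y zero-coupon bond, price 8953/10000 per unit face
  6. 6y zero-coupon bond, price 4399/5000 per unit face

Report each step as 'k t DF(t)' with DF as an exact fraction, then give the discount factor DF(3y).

1 1 9863/10000
2 2 4743/5000
3 3 373/400
4 4 9289/10000
5 5 8953/10000
6 6 4399/5000
DF(3y) = 373/400 ≈ 0.932500

step 1 [1y] bond c/1=7/400: DF=(4014241/4000000 − 7/400·(0))/(1+7/400) = 9863/10000 ≈ 0.986300
step 2 [2y] zero: DF = P = 4743/5000 ≈ 0.948600
step 3 [3y] bond c/1=17/200: DF=(1176229/1000000 − 17/200·(0.986300+0.948600))/(1+17/200) = 373/400 ≈ 0.932500
step 4 [4y] swap r/1=711/37963: DF=(1 − 711/37963·(0.986300+0.948600+0.932500))/(1+711/37963) = 9289/10000 ≈ 0.928900
step 5 [5y] zero: DF = P = 8953/10000 ≈ 0.895300
step 6 [6y] zero: DF = P = 4399/5000 ≈ 0.879800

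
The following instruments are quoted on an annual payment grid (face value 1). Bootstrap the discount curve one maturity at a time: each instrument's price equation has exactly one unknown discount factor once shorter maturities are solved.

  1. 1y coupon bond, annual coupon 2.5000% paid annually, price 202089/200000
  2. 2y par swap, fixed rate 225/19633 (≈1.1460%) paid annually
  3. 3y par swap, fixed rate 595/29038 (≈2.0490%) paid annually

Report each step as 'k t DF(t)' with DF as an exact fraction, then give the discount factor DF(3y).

1 1 4929/5000
2 2 391/400
3 3 1881/2000
DF(3y) = 1881/2000 ≈ 0.940500

step 1 [1y] bond c/1=1/40: DF=(202089/200000 − 1/40·(0))/(1+1/40) = 4929/5000 ≈ 0.985800
step 2 [2y] swap r/1=225/19633: DF=(1 − 225/19633·(0.985800))/(1+225/19633) = 391/400 ≈ 0.977500
step 3 [3y] swap r/1=595/29038: DF=(1 − 595/29038·(0.985800+0.977500))/(1+595/29038) = 1881/2000 ≈ 0.940500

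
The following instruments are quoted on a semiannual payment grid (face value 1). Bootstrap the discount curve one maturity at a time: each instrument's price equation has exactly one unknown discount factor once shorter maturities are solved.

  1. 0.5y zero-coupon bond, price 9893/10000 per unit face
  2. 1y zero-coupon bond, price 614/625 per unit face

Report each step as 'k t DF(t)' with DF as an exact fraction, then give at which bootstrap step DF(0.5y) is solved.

1 1/2 9893/10000
2 1 614/625
DF(0.5y) is solved at step 1

step 1 [0.5y] zero: DF = P = 9893/10000 ≈ 0.989300
step 2 [1y] zero: DF = P = 614/625 ≈ 0.982400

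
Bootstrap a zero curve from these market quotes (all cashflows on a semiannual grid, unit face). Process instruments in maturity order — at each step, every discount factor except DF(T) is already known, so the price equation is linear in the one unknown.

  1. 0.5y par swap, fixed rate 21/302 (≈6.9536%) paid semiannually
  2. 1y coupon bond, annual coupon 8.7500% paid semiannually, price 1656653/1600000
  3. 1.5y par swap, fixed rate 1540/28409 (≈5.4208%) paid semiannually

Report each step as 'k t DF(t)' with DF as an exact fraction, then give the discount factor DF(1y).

step 1 [0.5y] swap r/2=21/604: DF=(1 − 21/604·(0))/(1+21/604) = 604/625 ≈ 0.966400
step 2 [1y] bond c/2=7/160: DF=(1656653/1600000 − 7/160·(0.966400))/(1+7/160) = 1903/2000 ≈ 0.951500
step 3 [1.5y] swap r/2=770/28409: DF=(1 − 770/28409·(0.966400+0.951500))/(1+770/28409) = 923/1000 ≈ 0.923000

1 1/2 604/625
2 1 1903/2000
3 3/2 923/1000
DF(1y) = 1903/2000 ≈ 0.951500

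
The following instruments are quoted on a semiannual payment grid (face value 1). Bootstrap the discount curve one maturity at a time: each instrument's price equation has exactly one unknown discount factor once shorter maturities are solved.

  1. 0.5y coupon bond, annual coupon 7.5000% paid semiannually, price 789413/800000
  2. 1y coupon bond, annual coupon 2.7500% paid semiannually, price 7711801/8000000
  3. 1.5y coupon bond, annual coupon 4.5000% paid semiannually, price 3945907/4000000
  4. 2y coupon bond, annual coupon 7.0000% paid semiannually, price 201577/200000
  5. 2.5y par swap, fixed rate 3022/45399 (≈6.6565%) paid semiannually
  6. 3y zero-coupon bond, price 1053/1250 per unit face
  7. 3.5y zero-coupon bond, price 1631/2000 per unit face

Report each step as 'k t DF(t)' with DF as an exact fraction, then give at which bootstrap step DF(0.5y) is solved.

step 1 [0.5y] bond c/2=3/80: DF=(789413/800000 − 3/80·(0))/(1+3/80) = 9511/10000 ≈ 0.951100
step 2 [1y] bond c/2=11/800: DF=(7711801/8000000 − 11/800·(0.951100))/(1+11/800) = 469/500 ≈ 0.938000
step 3 [1.5y] bond c/2=9/400: DF=(3945907/4000000 − 9/400·(0.951100+0.938000))/(1+9/400) = 577/625 ≈ 0.923200
step 4 [2y] bond c/2=7/200: DF=(201577/200000 − 7/200·(0.951100+0.938000+0.923200))/(1+7/200) = 8787/10000 ≈ 0.878700
step 5 [2.5y] swap r/2=1511/45399: DF=(1 − 1511/45399·(0.951100+0.938000+0.923200+0.878700))/(1+1511/45399) = 8489/10000 ≈ 0.848900
step 6 [3y] zero: DF = P = 1053/1250 ≈ 0.842400
step 7 [3.5y] zero: DF = P = 1631/2000 ≈ 0.815500

1 1/2 9511/10000
2 1 469/500
3 3/2 577/625
4 2 8787/10000
5 5/2 8489/10000
6 3 1053/1250
7 7/2 1631/2000
DF(0.5y) is solved at step 1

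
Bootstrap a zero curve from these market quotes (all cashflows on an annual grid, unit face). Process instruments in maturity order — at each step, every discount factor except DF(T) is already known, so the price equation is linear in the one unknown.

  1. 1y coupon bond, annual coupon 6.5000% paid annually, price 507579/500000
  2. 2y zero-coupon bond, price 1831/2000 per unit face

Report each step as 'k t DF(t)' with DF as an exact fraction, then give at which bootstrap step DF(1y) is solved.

step 1 [1y] bond c/1=13/200: DF=(507579/500000 − 13/200·(0))/(1+13/200) = 2383/2500 ≈ 0.953200
step 2 [2y] zero: DF = P = 1831/2000 ≈ 0.915500

1 1 2383/2500
2 2 1831/2000
DF(1y) is solved at step 1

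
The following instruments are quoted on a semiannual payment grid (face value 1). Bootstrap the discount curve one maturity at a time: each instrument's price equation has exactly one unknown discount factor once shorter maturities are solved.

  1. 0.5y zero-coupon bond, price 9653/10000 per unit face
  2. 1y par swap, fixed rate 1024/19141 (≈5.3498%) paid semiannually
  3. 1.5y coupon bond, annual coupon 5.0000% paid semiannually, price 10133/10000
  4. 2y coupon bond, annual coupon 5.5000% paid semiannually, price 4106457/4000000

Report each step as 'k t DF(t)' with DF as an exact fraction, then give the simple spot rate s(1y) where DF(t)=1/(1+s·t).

step 1 [0.5y] zero: DF = P = 9653/10000 ≈ 0.965300
step 2 [1y] swap r/2=512/19141: DF=(1 − 512/19141·(0.965300))/(1+512/19141) = 593/625 ≈ 0.948800
step 3 [1.5y] bond c/2=1/40: DF=(10133/10000 − 1/40·(0.965300+0.948800))/(1+1/40) = 9419/10000 ≈ 0.941900
step 4 [2y] bond c/2=11/400: DF=(4106457/4000000 − 11/400·(0.965300+0.948800+0.941900))/(1+11/400) = 9227/10000 ≈ 0.922700

1 1/2 9653/10000
2 1 593/625
3 3/2 9419/10000
4 2 9227/10000
s(1y) = (1/(593/625) − 1)/(1) = 32/593 ≈ 5.3963%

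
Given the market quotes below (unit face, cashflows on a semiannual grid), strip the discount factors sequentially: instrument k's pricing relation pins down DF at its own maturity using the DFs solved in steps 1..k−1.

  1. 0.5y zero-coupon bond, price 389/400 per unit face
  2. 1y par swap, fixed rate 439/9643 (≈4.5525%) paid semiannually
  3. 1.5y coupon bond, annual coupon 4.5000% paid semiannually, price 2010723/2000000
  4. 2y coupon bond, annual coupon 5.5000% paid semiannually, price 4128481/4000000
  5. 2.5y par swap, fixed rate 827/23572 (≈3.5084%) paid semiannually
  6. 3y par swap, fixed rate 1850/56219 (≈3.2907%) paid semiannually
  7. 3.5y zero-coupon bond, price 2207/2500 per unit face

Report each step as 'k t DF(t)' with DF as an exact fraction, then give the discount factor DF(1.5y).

1 1/2 389/400
2 1 9561/10000
3 3/2 588/625
4 2 9277/10000
5 5/2 9173/10000
6 3 363/400
7 7/2 2207/2500
DF(1.5y) = 588/625 ≈ 0.940800

step 1 [0.5y] zero: DF = P = 389/400 ≈ 0.972500
step 2 [1y] swap r/2=439/19286: DF=(1 − 439/19286·(0.972500))/(1+439/19286) = 9561/10000 ≈ 0.956100
step 3 [1.5y] bond c/2=9/400: DF=(2010723/2000000 − 9/400·(0.972500+0.956100))/(1+9/400) = 588/625 ≈ 0.940800
step 4 [2y] bond c/2=11/400: DF=(4128481/4000000 − 11/400·(0.972500+0.956100+0.940800))/(1+11/400) = 9277/10000 ≈ 0.927700
step 5 [2.5y] swap r/2=827/47144: DF=(1 − 827/47144·(0.972500+0.956100+0.940800+0.927700))/(1+827/47144) = 9173/10000 ≈ 0.917300
step 6 [3y] swap r/2=925/56219: DF=(1 − 925/56219·(0.972500+0.956100+0.940800+0.927700+0.917300))/(1+925/56219) = 363/400 ≈ 0.907500
step 7 [3.5y] zero: DF = P = 2207/2500 ≈ 0.882800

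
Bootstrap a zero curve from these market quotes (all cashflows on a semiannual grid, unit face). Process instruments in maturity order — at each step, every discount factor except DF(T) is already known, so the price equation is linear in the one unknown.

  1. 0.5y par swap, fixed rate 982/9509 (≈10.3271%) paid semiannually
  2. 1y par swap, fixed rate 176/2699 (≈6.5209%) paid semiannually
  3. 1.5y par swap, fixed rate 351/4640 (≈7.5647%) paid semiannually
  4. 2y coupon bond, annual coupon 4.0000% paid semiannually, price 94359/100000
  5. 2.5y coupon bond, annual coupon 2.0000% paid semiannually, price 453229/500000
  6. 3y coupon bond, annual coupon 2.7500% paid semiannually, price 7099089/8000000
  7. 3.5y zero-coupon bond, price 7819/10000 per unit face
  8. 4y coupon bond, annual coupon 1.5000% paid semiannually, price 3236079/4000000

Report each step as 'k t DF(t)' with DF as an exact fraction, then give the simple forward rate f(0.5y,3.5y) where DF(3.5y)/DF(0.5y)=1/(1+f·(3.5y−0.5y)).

1 1/2 9509/10000
2 1 1173/1250
3 3/2 8947/10000
4 2 1741/2000
5 5/2 8613/10000
6 3 8141/10000
7 7/2 7819/10000
8 4 303/400
f(0.5y,3.5y) = ((9509/10000)/(7819/10000) − 1)/(3) = 1690/23457 ≈ 7.2047%

step 1 [0.5y] swap r/2=491/9509: DF=(1 − 491/9509·(0))/(1+491/9509) = 9509/10000 ≈ 0.950900
step 2 [1y] swap r/2=88/2699: DF=(1 − 88/2699·(0.950900))/(1+88/2699) = 1173/1250 ≈ 0.938400
step 3 [1.5y] swap r/2=351/9280: DF=(1 − 351/9280·(0.950900+0.938400))/(1+351/9280) = 8947/10000 ≈ 0.894700
step 4 [2y] bond c/2=1/50: DF=(94359/100000 − 1/50·(0.950900+0.938400+0.894700))/(1+1/50) = 1741/2000 ≈ 0.870500
step 5 [2.5y] bond c/2=1/100: DF=(453229/500000 − 1/100·(0.950900+0.938400+0.894700+0.870500))/(1+1/100) = 8613/10000 ≈ 0.861300
step 6 [3y] bond c/2=11/800: DF=(7099089/8000000 − 11/800·(0.950900+0.938400+0.894700+0.870500+0.861300))/(1+11/800) = 8141/10000 ≈ 0.814100
step 7 [3.5y] zero: DF = P = 7819/10000 ≈ 0.781900
step 8 [4y] bond c/2=3/400: DF=(3236079/4000000 − 3/400·(0.950900+0.938400+0.894700+0.870500+0.861300+0.814100+0.781900))/(1+3/400) = 303/400 ≈ 0.757500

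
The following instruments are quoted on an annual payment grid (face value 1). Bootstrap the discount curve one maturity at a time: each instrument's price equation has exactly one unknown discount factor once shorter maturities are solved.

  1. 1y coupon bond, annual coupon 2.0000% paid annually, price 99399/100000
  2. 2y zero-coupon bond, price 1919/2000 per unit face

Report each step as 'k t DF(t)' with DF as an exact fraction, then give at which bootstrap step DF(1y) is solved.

1 1 1949/2000
2 2 1919/2000
DF(1y) is solved at step 1

step 1 [1y] bond c/1=1/50: DF=(99399/100000 − 1/50·(0))/(1+1/50) = 1949/2000 ≈ 0.974500
step 2 [2y] zero: DF = P = 1919/2000 ≈ 0.959500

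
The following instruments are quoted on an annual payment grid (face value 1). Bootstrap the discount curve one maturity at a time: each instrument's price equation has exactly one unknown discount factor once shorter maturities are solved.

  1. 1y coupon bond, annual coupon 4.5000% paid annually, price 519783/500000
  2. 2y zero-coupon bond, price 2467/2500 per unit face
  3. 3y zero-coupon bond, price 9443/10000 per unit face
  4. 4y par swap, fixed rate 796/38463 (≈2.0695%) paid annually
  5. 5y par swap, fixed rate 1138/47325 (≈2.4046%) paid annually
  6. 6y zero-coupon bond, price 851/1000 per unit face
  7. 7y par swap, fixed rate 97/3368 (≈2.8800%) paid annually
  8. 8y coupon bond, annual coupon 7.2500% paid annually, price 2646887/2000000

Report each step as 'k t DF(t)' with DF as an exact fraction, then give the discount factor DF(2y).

1 1 2487/2500
2 2 2467/2500
3 3 9443/10000
4 4 2301/2500
5 5 4431/5000
6 6 851/1000
7 7 8157/10000
8 8 4007/5000
DF(2y) = 2467/2500 ≈ 0.986800

step 1 [1y] bond c/1=9/200: DF=(519783/500000 − 9/200·(0))/(1+9/200) = 2487/2500 ≈ 0.994800
step 2 [2y] zero: DF = P = 2467/2500 ≈ 0.986800
step 3 [3y] zero: DF = P = 9443/10000 ≈ 0.944300
step 4 [4y] swap r/1=796/38463: DF=(1 − 796/38463·(0.994800+0.986800+0.944300))/(1+796/38463) = 2301/2500 ≈ 0.920400
step 5 [5y] swap r/1=1138/47325: DF=(1 − 1138/47325·(0.994800+0.986800+0.944300+0.920400))/(1+1138/47325) = 4431/5000 ≈ 0.886200
step 6 [6y] zero: DF = P = 851/1000 ≈ 0.851000
step 7 [7y] swap r/1=97/3368: DF=(1 − 97/3368·(0.994800+0.986800+0.944300+0.920400+0.886200+0.851000))/(1+97/3368) = 8157/10000 ≈ 0.815700
step 8 [8y] bond c/1=29/400: DF=(2646887/2000000 − 29/400·(0.994800+0.986800+0.944300+0.920400+0.886200+0.851000+0.815700))/(1+29/400) = 4007/5000 ≈ 0.801400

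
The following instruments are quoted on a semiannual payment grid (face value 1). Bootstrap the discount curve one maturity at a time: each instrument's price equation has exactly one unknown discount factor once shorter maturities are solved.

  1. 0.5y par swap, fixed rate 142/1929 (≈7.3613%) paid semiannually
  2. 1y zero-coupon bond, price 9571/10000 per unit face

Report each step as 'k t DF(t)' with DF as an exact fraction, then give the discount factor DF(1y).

step 1 [0.5y] swap r/2=71/1929: DF=(1 − 71/1929·(0))/(1+71/1929) = 1929/2000 ≈ 0.964500
step 2 [1y] zero: DF = P = 9571/10000 ≈ 0.957100

1 1/2 1929/2000
2 1 9571/10000
DF(1y) = 9571/10000 ≈ 0.957100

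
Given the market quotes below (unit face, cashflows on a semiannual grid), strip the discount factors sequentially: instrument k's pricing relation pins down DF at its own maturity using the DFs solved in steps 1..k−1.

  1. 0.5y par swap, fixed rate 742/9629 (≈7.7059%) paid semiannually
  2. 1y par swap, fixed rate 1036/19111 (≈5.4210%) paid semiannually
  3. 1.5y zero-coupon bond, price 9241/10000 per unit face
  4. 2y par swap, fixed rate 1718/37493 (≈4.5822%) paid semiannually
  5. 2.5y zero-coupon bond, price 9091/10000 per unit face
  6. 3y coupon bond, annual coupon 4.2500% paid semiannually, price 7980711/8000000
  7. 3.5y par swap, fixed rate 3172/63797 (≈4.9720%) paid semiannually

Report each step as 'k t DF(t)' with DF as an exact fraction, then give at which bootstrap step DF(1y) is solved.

step 1 [0.5y] swap r/2=371/9629: DF=(1 − 371/9629·(0))/(1+371/9629) = 9629/10000 ≈ 0.962900
step 2 [1y] swap r/2=518/19111: DF=(1 − 518/19111·(0.962900))/(1+518/19111) = 4741/5000 ≈ 0.948200
step 3 [1.5y] zero: DF = P = 9241/10000 ≈ 0.924100
step 4 [2y] swap r/2=859/37493: DF=(1 − 859/37493·(0.962900+0.948200+0.924100))/(1+859/37493) = 9141/10000 ≈ 0.914100
step 5 [2.5y] zero: DF = P = 9091/10000 ≈ 0.909100
step 6 [3y] bond c/2=17/800: DF=(7980711/8000000 − 17/800·(0.962900+0.948200+0.924100+0.914100+0.909100))/(1+17/800) = 8799/10000 ≈ 0.879900
step 7 [3.5y] swap r/2=1586/63797: DF=(1 − 1586/63797·(0.962900+0.948200+0.924100+0.914100+0.909100+0.879900))/(1+1586/63797) = 4207/5000 ≈ 0.841400

1 1/2 9629/10000
2 1 4741/5000
3 3/2 9241/10000
4 2 9141/10000
5 5/2 9091/10000
6 3 8799/10000
7 7/2 4207/5000
DF(1y) is solved at step 2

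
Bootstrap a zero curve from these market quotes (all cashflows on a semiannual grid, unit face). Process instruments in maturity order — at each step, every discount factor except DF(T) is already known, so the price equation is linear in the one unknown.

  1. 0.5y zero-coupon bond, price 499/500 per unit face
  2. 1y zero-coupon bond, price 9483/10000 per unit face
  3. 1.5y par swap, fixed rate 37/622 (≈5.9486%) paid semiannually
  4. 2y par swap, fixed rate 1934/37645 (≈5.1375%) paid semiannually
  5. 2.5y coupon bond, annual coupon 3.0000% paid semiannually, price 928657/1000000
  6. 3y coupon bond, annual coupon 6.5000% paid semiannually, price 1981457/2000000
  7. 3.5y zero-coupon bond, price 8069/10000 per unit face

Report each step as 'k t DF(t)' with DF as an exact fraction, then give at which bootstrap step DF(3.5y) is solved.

step 1 [0.5y] zero: DF = P = 499/500 ≈ 0.998000
step 2 [1y] zero: DF = P = 9483/10000 ≈ 0.948300
step 3 [1.5y] swap r/2=37/1244: DF=(1 − 37/1244·(0.998000+0.948300))/(1+37/1244) = 9149/10000 ≈ 0.914900
step 4 [2y] swap r/2=967/37645: DF=(1 − 967/37645·(0.998000+0.948300+0.914900))/(1+967/37645) = 9033/10000 ≈ 0.903300
step 5 [2.5y] bond c/2=3/200: DF=(928657/1000000 − 3/200·(0.998000+0.948300+0.914900+0.903300))/(1+3/200) = 8593/10000 ≈ 0.859300
step 6 [3y] bond c/2=13/400: DF=(1981457/2000000 − 13/400·(0.998000+0.948300+0.914900+0.903300+0.859300))/(1+13/400) = 407/500 ≈ 0.814000
step 7 [3.5y] zero: DF = P = 8069/10000 ≈ 0.806900

1 1/2 499/500
2 1 9483/10000
3 3/2 9149/10000
4 2 9033/10000
5 5/2 8593/10000
6 3 407/500
7 7/2 8069/10000
DF(3.5y) is solved at step 7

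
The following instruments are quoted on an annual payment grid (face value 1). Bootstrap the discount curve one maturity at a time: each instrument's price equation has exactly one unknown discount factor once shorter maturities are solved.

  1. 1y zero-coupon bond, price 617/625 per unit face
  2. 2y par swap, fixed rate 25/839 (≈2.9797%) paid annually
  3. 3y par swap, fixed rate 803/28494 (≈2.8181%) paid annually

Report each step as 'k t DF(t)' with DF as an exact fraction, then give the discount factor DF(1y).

step 1 [1y] zero: DF = P = 617/625 ≈ 0.987200
step 2 [2y] swap r/1=25/839: DF=(1 − 25/839·(0.987200))/(1+25/839) = 377/400 ≈ 0.942500
step 3 [3y] swap r/1=803/28494: DF=(1 − 803/28494·(0.987200+0.942500))/(1+803/28494) = 9197/10000 ≈ 0.919700

1 1 617/625
2 2 377/400
3 3 9197/10000
DF(1y) = 617/625 ≈ 0.987200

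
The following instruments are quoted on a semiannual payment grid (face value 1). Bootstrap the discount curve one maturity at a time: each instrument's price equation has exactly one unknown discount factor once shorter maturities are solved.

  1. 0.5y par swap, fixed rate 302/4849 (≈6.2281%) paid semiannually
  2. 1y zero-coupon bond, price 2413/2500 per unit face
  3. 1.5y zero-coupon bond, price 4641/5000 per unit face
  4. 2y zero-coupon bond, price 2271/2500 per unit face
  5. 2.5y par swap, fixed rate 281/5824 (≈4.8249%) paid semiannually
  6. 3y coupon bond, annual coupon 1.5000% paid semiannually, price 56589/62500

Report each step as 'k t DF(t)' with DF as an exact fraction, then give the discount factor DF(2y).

step 1 [0.5y] swap r/2=151/4849: DF=(1 − 151/4849·(0))/(1+151/4849) = 4849/5000 ≈ 0.969800
step 2 [1y] zero: DF = P = 2413/2500 ≈ 0.965200
step 3 [1.5y] zero: DF = P = 4641/5000 ≈ 0.928200
step 4 [2y] zero: DF = P = 2271/2500 ≈ 0.908400
step 5 [2.5y] swap r/2=281/11648: DF=(1 − 281/11648·(0.969800+0.965200+0.928200+0.908400))/(1+281/11648) = 2219/2500 ≈ 0.887600
step 6 [3y] bond c/2=3/400: DF=(56589/62500 − 3/400·(0.969800+0.965200+0.928200+0.908400+0.887600))/(1+3/400) = 108/125 ≈ 0.864000

1 1/2 4849/5000
2 1 2413/2500
3 3/2 4641/5000
4 2 2271/2500
5 5/2 2219/2500
6 3 108/125
DF(2y) = 2271/2500 ≈ 0.908400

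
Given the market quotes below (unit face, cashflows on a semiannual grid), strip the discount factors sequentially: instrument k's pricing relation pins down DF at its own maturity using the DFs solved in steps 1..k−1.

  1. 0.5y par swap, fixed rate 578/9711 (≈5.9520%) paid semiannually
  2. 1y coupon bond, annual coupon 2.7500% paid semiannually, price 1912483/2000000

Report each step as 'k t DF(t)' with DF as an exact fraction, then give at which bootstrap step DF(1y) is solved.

step 1 [0.5y] swap r/2=289/9711: DF=(1 − 289/9711·(0))/(1+289/9711) = 9711/10000 ≈ 0.971100
step 2 [1y] bond c/2=11/800: DF=(1912483/2000000 − 11/800·(0.971100))/(1+11/800) = 9301/10000 ≈ 0.930100

1 1/2 9711/10000
2 1 9301/10000
DF(1y) is solved at step 2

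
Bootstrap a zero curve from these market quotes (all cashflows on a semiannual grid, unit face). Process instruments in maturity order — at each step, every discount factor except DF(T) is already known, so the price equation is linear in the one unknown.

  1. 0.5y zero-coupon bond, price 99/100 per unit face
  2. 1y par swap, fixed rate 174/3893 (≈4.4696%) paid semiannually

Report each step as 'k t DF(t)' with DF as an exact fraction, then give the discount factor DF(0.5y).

step 1 [0.5y] zero: DF = P = 99/100 ≈ 0.990000
step 2 [1y] swap r/2=87/3893: DF=(1 − 87/3893·(0.990000))/(1+87/3893) = 1913/2000 ≈ 0.956500

1 1/2 99/100
2 1 1913/2000
DF(0.5y) = 99/100 ≈ 0.990000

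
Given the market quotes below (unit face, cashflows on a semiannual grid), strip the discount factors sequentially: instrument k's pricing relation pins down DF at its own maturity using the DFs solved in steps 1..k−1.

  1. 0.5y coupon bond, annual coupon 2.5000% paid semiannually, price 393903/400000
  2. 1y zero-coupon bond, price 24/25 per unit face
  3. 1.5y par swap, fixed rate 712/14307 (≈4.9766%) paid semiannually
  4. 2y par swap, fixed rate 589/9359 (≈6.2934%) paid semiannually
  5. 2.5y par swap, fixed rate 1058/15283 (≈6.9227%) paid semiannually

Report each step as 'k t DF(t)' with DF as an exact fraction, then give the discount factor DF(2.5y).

1 1/2 4863/5000
2 1 24/25
3 3/2 1161/1250
4 2 4411/5000
5 5/2 8413/10000
DF(2.5y) = 8413/10000 ≈ 0.841300

step 1 [0.5y] bond c/2=1/80: DF=(393903/400000 − 1/80·(0))/(1+1/80) = 4863/5000 ≈ 0.972600
step 2 [1y] zero: DF = P = 24/25 ≈ 0.960000
step 3 [1.5y] swap r/2=356/14307: DF=(1 − 356/14307·(0.972600+0.960000))/(1+356/14307) = 1161/1250 ≈ 0.928800
step 4 [2y] swap r/2=589/18718: DF=(1 − 589/18718·(0.972600+0.960000+0.928800))/(1+589/18718) = 4411/5000 ≈ 0.882200
step 5 [2.5y] swap r/2=529/15283: DF=(1 − 529/15283·(0.972600+0.960000+0.928800+0.882200))/(1+529/15283) = 8413/10000 ≈ 0.841300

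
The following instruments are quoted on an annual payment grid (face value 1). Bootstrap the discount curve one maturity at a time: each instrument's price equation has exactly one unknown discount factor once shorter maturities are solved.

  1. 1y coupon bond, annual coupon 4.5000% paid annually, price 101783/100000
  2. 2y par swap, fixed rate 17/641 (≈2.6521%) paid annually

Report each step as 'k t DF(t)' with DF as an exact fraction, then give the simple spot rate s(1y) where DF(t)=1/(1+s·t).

step 1 [1y] bond c/1=9/200: DF=(101783/100000 − 9/200·(0))/(1+9/200) = 487/500 ≈ 0.974000
step 2 [2y] swap r/1=17/641: DF=(1 − 17/641·(0.974000))/(1+17/641) = 949/1000 ≈ 0.949000

1 1 487/500
2 2 949/1000
s(1y) = (1/(487/500) − 1)/(1) = 13/487 ≈ 2.6694%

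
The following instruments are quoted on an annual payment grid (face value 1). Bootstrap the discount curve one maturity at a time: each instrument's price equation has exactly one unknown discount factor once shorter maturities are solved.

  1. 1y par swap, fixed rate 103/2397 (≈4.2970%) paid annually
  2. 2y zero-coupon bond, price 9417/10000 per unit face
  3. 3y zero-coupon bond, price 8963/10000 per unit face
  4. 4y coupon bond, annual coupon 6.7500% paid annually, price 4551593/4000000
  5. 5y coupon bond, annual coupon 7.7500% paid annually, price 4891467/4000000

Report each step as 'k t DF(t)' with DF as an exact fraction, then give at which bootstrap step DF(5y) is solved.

step 1 [1y] swap r/1=103/2397: DF=(1 − 103/2397·(0))/(1+103/2397) = 2397/2500 ≈ 0.958800
step 2 [2y] zero: DF = P = 9417/10000 ≈ 0.941700
step 3 [3y] zero: DF = P = 8963/10000 ≈ 0.896300
step 4 [4y] bond c/1=27/400: DF=(4551593/4000000 − 27/400·(0.958800+0.941700+0.896300))/(1+27/400) = 8891/10000 ≈ 0.889100
step 5 [5y] bond c/1=31/400: DF=(4891467/4000000 − 31/400·(0.958800+0.941700+0.896300+0.889100))/(1+31/400) = 4349/5000 ≈ 0.869800

1 1 2397/2500
2 2 9417/10000
3 3 8963/10000
4 4 8891/10000
5 5 4349/5000
DF(5y) is solved at step 5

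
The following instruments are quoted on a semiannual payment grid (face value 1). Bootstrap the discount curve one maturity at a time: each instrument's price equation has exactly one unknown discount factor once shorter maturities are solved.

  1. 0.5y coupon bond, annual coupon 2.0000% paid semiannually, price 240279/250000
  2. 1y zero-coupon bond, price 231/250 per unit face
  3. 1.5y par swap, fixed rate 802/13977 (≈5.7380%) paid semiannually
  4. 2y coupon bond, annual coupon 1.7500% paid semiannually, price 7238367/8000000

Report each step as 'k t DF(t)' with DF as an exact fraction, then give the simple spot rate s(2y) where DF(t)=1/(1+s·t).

1 1/2 2379/2500
2 1 231/250
3 3/2 4599/5000
4 2 8727/10000
s(2y) = (1/(8727/10000) − 1)/(2) = 1273/17454 ≈ 7.2935%

step 1 [0.5y] bond c/2=1/100: DF=(240279/250000 − 1/100·(0))/(1+1/100) = 2379/2500 ≈ 0.951600
step 2 [1y] zero: DF = P = 231/250 ≈ 0.924000
step 3 [1.5y] swap r/2=401/13977: DF=(1 − 401/13977·(0.951600+0.924000))/(1+401/13977) = 4599/5000 ≈ 0.919800
step 4 [2y] bond c/2=7/800: DF=(7238367/8000000 − 7/800·(0.951600+0.924000+0.919800))/(1+7/800) = 8727/10000 ≈ 0.872700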